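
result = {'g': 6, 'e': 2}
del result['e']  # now {'g': 6}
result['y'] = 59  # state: {'g': 6, 'y': 59}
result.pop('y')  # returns 59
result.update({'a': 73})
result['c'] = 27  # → {'g': 6, 'a': 73, 'c': 27}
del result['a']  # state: {'g': 6, 'c': 27}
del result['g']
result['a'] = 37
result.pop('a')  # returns 37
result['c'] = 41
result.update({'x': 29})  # {'c': 41, 'x': 29}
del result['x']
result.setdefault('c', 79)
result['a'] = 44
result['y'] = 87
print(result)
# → {'c': 41, 'a': 44, 'y': 87}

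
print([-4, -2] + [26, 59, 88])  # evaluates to [-4, -2, 26, 59, 88]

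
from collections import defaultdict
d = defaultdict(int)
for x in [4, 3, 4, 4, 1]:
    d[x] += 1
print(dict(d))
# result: {4: 3, 3: 1, 1: 1}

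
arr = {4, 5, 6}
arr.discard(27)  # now {4, 5, 6}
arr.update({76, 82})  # {4, 5, 6, 76, 82}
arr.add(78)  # {4, 5, 6, 76, 78, 82}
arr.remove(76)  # {4, 5, 6, 78, 82}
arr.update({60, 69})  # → {4, 5, 6, 60, 69, 78, 82}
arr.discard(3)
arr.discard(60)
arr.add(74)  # {4, 5, 6, 69, 74, 78, 82}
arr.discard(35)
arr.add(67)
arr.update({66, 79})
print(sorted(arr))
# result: [4, 5, 6, 66, 67, 69, 74, 78, 79, 82]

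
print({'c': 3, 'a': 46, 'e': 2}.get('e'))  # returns 2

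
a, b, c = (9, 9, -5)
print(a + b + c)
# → 13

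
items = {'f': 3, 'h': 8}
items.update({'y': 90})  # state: {'f': 3, 'h': 8, 'y': 90}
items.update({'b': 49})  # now {'f': 3, 'h': 8, 'y': 90, 'b': 49}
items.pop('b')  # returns 49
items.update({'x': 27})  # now {'f': 3, 'h': 8, 'y': 90, 'x': 27}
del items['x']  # {'f': 3, 'h': 8, 'y': 90}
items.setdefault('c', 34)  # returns 34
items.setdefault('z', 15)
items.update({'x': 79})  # {'f': 3, 'h': 8, 'y': 90, 'c': 34, 'z': 15, 'x': 79}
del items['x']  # {'f': 3, 'h': 8, 'y': 90, 'c': 34, 'z': 15}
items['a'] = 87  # {'f': 3, 'h': 8, 'y': 90, 'c': 34, 'z': 15, 'a': 87}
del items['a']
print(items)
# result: {'f': 3, 'h': 8, 'y': 90, 'c': 34, 'z': 15}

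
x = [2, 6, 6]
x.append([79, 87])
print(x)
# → [2, 6, 6, [79, 87]]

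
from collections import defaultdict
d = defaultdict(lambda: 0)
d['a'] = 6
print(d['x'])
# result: 0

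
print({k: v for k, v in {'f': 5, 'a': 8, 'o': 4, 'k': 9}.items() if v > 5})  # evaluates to {'a': 8, 'k': 9}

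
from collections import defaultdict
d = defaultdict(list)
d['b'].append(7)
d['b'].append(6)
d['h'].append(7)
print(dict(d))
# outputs {'b': [7, 6], 'h': [7]}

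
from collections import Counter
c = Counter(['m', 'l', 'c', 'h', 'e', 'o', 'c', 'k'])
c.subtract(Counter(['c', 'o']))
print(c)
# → Counter({'m': 1, 'l': 1, 'c': 1, 'h': 1, 'e': 1, 'k': 1, 'o': 0})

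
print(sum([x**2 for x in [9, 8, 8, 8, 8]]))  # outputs 337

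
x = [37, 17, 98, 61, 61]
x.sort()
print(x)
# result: [17, 37, 61, 61, 98]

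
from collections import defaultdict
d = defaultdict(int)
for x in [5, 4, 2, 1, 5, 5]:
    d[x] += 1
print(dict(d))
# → {5: 3, 4: 1, 2: 1, 1: 1}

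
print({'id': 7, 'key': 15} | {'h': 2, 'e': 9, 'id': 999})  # {'id': 999, 'key': 15, 'h': 2, 'e': 9}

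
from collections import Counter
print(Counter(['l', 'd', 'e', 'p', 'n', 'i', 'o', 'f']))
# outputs Counter({'l': 1, 'd': 1, 'e': 1, 'p': 1, 'n': 1, 'i': 1, 'o': 1, 'f': 1})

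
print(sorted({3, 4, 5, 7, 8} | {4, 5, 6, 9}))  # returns [3, 4, 5, 6, 7, 8, 9]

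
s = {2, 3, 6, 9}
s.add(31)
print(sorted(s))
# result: [2, 3, 6, 9, 31]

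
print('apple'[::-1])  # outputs elppa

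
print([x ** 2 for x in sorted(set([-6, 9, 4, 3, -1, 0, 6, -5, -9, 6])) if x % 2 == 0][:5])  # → [36, 0, 16, 36]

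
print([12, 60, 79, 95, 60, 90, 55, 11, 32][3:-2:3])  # [95, 55]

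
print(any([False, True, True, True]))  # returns True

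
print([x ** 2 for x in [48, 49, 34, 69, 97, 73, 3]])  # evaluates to [2304, 2401, 1156, 4761, 9409, 5329, 9]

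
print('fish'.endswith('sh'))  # True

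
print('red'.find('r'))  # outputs 0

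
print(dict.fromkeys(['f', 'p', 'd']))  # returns {'f': None, 'p': None, 'd': None}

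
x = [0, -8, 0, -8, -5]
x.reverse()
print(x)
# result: [-5, -8, 0, -8, 0]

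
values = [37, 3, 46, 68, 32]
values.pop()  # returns 32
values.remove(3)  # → [37, 46, 68]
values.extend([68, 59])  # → [37, 46, 68, 68, 59]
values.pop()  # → 59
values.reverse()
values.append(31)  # [68, 68, 46, 37, 31]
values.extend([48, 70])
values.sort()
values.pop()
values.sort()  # [31, 37, 46, 48, 68, 68]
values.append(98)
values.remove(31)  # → [37, 46, 48, 68, 68, 98]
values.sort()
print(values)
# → [37, 46, 48, 68, 68, 98]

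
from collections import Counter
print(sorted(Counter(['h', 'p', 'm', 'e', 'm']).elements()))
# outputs ['e', 'h', 'm', 'm', 'p']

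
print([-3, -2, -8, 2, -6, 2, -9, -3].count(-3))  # 2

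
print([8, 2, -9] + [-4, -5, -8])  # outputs [8, 2, -9, -4, -5, -8]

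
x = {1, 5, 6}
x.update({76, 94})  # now {1, 5, 6, 76, 94}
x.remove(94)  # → {1, 5, 6, 76}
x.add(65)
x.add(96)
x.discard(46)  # {1, 5, 6, 65, 76, 96}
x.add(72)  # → {1, 5, 6, 65, 72, 76, 96}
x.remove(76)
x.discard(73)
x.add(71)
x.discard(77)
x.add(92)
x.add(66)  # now {1, 5, 6, 65, 66, 71, 72, 92, 96}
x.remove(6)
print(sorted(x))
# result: [1, 5, 65, 66, 71, 72, 92, 96]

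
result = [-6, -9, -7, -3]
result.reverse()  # [-3, -7, -9, -6]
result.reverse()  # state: [-6, -9, -7, -3]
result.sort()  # [-9, -7, -6, -3]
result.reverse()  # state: [-3, -6, -7, -9]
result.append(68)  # [-3, -6, -7, -9, 68]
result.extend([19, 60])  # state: [-3, -6, -7, -9, 68, 19, 60]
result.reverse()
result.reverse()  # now [-3, -6, -7, -9, 68, 19, 60]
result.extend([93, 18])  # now [-3, -6, -7, -9, 68, 19, 60, 93, 18]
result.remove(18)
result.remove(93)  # [-3, -6, -7, -9, 68, 19, 60]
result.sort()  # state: [-9, -7, -6, -3, 19, 60, 68]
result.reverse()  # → [68, 60, 19, -3, -6, -7, -9]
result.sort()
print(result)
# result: [-9, -7, -6, -3, 19, 60, 68]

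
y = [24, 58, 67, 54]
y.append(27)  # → [24, 58, 67, 54, 27]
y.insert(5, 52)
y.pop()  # 52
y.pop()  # 27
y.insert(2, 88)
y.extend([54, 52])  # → [24, 58, 88, 67, 54, 54, 52]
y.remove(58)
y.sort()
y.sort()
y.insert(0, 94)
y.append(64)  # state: [94, 24, 52, 54, 54, 67, 88, 64]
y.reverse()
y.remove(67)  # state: [64, 88, 54, 54, 52, 24, 94]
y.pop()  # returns 94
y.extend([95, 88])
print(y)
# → [64, 88, 54, 54, 52, 24, 95, 88]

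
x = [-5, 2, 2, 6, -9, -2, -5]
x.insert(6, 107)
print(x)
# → [-5, 2, 2, 6, -9, -2, 107, -5]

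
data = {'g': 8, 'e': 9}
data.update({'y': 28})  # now {'g': 8, 'e': 9, 'y': 28}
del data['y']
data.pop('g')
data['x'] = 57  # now {'e': 9, 'x': 57}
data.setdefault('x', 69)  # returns 57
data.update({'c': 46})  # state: {'e': 9, 'x': 57, 'c': 46}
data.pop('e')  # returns 9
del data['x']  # {'c': 46}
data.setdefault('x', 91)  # 91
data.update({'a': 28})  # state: {'c': 46, 'x': 91, 'a': 28}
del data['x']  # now {'c': 46, 'a': 28}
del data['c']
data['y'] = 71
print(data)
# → {'a': 28, 'y': 71}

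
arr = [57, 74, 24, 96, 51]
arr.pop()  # 51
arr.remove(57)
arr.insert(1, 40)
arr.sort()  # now [24, 40, 74, 96]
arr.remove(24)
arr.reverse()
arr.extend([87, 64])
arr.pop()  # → 64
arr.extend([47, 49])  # [96, 74, 40, 87, 47, 49]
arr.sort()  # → [40, 47, 49, 74, 87, 96]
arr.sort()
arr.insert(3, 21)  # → [40, 47, 49, 21, 74, 87, 96]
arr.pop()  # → 96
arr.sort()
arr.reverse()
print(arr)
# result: [87, 74, 49, 47, 40, 21]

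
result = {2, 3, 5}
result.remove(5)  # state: {2, 3}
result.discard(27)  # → {2, 3}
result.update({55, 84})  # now {2, 3, 55, 84}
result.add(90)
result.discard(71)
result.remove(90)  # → {2, 3, 55, 84}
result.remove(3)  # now {2, 55, 84}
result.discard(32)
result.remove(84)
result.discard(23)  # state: {2, 55}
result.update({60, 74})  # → {2, 55, 60, 74}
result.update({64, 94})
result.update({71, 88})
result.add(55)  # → {2, 55, 60, 64, 71, 74, 88, 94}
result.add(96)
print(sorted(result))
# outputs [2, 55, 60, 64, 71, 74, 88, 94, 96]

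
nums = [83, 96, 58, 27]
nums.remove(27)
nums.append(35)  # [83, 96, 58, 35]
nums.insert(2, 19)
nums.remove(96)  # [83, 19, 58, 35]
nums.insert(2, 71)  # [83, 19, 71, 58, 35]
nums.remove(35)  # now [83, 19, 71, 58]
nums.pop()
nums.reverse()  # [71, 19, 83]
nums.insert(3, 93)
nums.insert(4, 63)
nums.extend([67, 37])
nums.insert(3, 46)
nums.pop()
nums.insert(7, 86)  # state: [71, 19, 83, 46, 93, 63, 67, 86]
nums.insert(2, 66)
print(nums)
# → [71, 19, 66, 83, 46, 93, 63, 67, 86]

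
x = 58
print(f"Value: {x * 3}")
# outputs Value: 174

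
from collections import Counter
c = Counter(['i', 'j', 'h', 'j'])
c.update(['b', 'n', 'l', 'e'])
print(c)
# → Counter({'j': 2, 'i': 1, 'h': 1, 'b': 1, 'n': 1, 'l': 1, 'e': 1})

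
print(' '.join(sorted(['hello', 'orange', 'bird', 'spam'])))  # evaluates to bird hello orange spam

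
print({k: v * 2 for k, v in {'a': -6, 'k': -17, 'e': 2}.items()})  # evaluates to {'a': -12, 'k': -34, 'e': 4}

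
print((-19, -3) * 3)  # (-19, -3, -19, -3, -19, -3)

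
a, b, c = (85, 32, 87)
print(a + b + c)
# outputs 204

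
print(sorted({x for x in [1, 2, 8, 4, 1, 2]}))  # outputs [1, 2, 4, 8]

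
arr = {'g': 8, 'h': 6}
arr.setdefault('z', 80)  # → 80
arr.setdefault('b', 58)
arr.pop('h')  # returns 6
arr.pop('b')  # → 58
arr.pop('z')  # 80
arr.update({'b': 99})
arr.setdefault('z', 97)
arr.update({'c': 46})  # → {'g': 8, 'b': 99, 'z': 97, 'c': 46}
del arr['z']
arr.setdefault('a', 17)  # 17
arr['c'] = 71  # {'g': 8, 'b': 99, 'c': 71, 'a': 17}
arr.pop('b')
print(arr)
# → {'g': 8, 'c': 71, 'a': 17}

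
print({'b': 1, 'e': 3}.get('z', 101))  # 101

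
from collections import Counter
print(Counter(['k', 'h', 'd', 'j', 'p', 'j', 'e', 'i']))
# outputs Counter({'j': 2, 'k': 1, 'h': 1, 'd': 1, 'p': 1, 'e': 1, 'i': 1})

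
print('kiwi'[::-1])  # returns iwik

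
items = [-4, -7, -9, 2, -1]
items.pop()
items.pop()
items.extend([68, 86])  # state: [-4, -7, -9, 68, 86]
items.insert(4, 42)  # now [-4, -7, -9, 68, 42, 86]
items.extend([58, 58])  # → [-4, -7, -9, 68, 42, 86, 58, 58]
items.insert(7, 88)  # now [-4, -7, -9, 68, 42, 86, 58, 88, 58]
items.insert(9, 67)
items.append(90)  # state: [-4, -7, -9, 68, 42, 86, 58, 88, 58, 67, 90]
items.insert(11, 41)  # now [-4, -7, -9, 68, 42, 86, 58, 88, 58, 67, 90, 41]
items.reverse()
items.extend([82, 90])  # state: [41, 90, 67, 58, 88, 58, 86, 42, 68, -9, -7, -4, 82, 90]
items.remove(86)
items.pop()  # 90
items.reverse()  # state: [82, -4, -7, -9, 68, 42, 58, 88, 58, 67, 90, 41]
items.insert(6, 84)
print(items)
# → [82, -4, -7, -9, 68, 42, 84, 58, 88, 58, 67, 90, 41]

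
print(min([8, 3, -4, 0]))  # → -4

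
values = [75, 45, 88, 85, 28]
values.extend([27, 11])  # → [75, 45, 88, 85, 28, 27, 11]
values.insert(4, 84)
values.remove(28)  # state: [75, 45, 88, 85, 84, 27, 11]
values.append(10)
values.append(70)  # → [75, 45, 88, 85, 84, 27, 11, 10, 70]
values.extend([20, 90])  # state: [75, 45, 88, 85, 84, 27, 11, 10, 70, 20, 90]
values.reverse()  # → [90, 20, 70, 10, 11, 27, 84, 85, 88, 45, 75]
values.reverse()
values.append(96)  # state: [75, 45, 88, 85, 84, 27, 11, 10, 70, 20, 90, 96]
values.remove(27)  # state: [75, 45, 88, 85, 84, 11, 10, 70, 20, 90, 96]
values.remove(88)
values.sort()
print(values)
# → [10, 11, 20, 45, 70, 75, 84, 85, 90, 96]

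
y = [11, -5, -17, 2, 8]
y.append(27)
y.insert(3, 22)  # [11, -5, -17, 22, 2, 8, 27]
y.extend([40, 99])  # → [11, -5, -17, 22, 2, 8, 27, 40, 99]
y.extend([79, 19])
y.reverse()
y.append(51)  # [19, 79, 99, 40, 27, 8, 2, 22, -17, -5, 11, 51]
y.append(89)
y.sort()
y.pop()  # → 99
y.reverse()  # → [89, 79, 51, 40, 27, 22, 19, 11, 8, 2, -5, -17]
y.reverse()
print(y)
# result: [-17, -5, 2, 8, 11, 19, 22, 27, 40, 51, 79, 89]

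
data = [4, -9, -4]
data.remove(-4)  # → [4, -9]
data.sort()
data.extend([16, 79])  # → [-9, 4, 16, 79]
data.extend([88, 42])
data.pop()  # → 42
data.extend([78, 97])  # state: [-9, 4, 16, 79, 88, 78, 97]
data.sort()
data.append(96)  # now [-9, 4, 16, 78, 79, 88, 97, 96]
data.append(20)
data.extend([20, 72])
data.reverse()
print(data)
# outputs [72, 20, 20, 96, 97, 88, 79, 78, 16, 4, -9]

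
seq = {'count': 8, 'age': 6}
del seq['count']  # {'age': 6}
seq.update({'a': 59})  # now {'age': 6, 'a': 59}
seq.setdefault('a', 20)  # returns 59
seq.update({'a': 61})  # {'age': 6, 'a': 61}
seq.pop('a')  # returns 61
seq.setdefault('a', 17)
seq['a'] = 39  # {'age': 6, 'a': 39}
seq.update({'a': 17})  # {'age': 6, 'a': 17}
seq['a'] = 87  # {'age': 6, 'a': 87}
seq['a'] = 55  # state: {'age': 6, 'a': 55}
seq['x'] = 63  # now {'age': 6, 'a': 55, 'x': 63}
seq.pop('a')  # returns 55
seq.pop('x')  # 63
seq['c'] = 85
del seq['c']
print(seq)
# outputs {'age': 6}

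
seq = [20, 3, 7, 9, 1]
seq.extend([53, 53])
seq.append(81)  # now [20, 3, 7, 9, 1, 53, 53, 81]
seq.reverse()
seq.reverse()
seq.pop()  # 81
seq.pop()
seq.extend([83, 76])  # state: [20, 3, 7, 9, 1, 53, 83, 76]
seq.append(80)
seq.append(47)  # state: [20, 3, 7, 9, 1, 53, 83, 76, 80, 47]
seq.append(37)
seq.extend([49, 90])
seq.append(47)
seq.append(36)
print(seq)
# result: [20, 3, 7, 9, 1, 53, 83, 76, 80, 47, 37, 49, 90, 47, 36]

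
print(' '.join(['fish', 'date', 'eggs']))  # fish date eggs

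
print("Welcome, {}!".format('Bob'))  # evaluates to Welcome, Bob!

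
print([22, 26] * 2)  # [22, 26, 22, 26]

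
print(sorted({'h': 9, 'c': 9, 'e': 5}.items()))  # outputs [('c', 9), ('e', 5), ('h', 9)]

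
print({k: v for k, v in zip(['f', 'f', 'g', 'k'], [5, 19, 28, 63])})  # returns {'f': 19, 'g': 28, 'k': 63}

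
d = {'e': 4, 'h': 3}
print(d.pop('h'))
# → 3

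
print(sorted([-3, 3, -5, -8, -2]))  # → [-8, -5, -3, -2, 3]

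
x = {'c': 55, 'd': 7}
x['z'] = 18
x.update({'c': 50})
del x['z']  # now {'c': 50, 'd': 7}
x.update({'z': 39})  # {'c': 50, 'd': 7, 'z': 39}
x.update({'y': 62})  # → {'c': 50, 'd': 7, 'z': 39, 'y': 62}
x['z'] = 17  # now {'c': 50, 'd': 7, 'z': 17, 'y': 62}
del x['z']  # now {'c': 50, 'd': 7, 'y': 62}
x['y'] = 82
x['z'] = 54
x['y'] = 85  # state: {'c': 50, 'd': 7, 'y': 85, 'z': 54}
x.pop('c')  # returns 50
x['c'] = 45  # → {'d': 7, 'y': 85, 'z': 54, 'c': 45}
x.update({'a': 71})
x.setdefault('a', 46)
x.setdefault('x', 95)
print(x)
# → {'d': 7, 'y': 85, 'z': 54, 'c': 45, 'a': 71, 'x': 95}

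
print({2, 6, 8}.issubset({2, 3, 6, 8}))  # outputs True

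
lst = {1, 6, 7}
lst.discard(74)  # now {1, 6, 7}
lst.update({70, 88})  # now {1, 6, 7, 70, 88}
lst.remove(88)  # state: {1, 6, 7, 70}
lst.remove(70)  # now {1, 6, 7}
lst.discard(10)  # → {1, 6, 7}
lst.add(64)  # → {1, 6, 7, 64}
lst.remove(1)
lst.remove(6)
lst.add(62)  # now {7, 62, 64}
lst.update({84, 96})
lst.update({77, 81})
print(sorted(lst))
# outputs [7, 62, 64, 77, 81, 84, 96]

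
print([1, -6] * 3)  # [1, -6, 1, -6, 1, -6]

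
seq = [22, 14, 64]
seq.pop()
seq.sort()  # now [14, 22]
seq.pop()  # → 22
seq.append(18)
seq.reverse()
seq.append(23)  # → [18, 14, 23]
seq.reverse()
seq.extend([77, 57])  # [23, 14, 18, 77, 57]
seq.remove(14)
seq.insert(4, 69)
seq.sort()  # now [18, 23, 57, 69, 77]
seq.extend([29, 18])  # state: [18, 23, 57, 69, 77, 29, 18]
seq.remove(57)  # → [18, 23, 69, 77, 29, 18]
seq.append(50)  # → [18, 23, 69, 77, 29, 18, 50]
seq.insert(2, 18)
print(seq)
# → [18, 23, 18, 69, 77, 29, 18, 50]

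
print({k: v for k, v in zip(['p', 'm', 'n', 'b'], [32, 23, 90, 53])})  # {'p': 32, 'm': 23, 'n': 90, 'b': 53}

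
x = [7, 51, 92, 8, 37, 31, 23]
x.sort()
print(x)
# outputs [7, 8, 23, 31, 37, 51, 92]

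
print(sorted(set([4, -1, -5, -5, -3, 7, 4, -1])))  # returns [-5, -3, -1, 4, 7]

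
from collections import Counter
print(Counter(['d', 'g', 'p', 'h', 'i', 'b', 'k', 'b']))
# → Counter({'b': 2, 'd': 1, 'g': 1, 'p': 1, 'h': 1, 'i': 1, 'k': 1})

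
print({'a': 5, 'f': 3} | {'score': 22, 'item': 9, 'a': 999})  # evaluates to {'a': 999, 'f': 3, 'score': 22, 'item': 9}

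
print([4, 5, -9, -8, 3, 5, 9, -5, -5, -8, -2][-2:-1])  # [-8]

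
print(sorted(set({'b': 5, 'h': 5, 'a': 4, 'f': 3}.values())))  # [3, 4, 5]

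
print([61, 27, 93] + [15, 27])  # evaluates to [61, 27, 93, 15, 27]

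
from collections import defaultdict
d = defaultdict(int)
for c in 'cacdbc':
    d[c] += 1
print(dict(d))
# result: {'c': 3, 'a': 1, 'd': 1, 'b': 1}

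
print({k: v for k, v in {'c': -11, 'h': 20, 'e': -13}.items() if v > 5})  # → {'h': 20}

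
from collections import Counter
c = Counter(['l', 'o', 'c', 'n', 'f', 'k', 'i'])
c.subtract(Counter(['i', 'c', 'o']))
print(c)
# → Counter({'l': 1, 'n': 1, 'f': 1, 'k': 1, 'o': 0, 'c': 0, 'i': 0})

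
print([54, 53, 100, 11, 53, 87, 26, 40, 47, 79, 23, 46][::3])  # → [54, 11, 26, 79]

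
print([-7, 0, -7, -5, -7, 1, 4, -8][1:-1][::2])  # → [0, -5, 1]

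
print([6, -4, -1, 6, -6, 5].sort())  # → None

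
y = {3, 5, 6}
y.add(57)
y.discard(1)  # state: {3, 5, 6, 57}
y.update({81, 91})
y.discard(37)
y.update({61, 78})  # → {3, 5, 6, 57, 61, 78, 81, 91}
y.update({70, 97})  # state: {3, 5, 6, 57, 61, 70, 78, 81, 91, 97}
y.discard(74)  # {3, 5, 6, 57, 61, 70, 78, 81, 91, 97}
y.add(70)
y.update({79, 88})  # {3, 5, 6, 57, 61, 70, 78, 79, 81, 88, 91, 97}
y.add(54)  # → {3, 5, 6, 54, 57, 61, 70, 78, 79, 81, 88, 91, 97}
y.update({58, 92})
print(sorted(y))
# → [3, 5, 6, 54, 57, 58, 61, 70, 78, 79, 81, 88, 91, 92, 97]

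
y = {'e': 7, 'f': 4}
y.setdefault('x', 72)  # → 72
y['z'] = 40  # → {'e': 7, 'f': 4, 'x': 72, 'z': 40}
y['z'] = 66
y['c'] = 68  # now {'e': 7, 'f': 4, 'x': 72, 'z': 66, 'c': 68}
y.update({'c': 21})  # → {'e': 7, 'f': 4, 'x': 72, 'z': 66, 'c': 21}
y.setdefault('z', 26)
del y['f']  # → {'e': 7, 'x': 72, 'z': 66, 'c': 21}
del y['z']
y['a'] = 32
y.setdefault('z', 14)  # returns 14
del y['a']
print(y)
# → {'e': 7, 'x': 72, 'c': 21, 'z': 14}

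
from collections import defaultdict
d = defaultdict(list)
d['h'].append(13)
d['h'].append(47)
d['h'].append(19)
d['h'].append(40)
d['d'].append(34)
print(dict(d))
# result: {'h': [13, 47, 19, 40], 'd': [34]}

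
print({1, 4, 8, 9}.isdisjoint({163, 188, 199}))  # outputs True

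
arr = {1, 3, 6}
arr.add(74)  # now {1, 3, 6, 74}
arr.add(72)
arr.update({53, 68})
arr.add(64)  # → {1, 3, 6, 53, 64, 68, 72, 74}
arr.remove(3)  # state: {1, 6, 53, 64, 68, 72, 74}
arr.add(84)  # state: {1, 6, 53, 64, 68, 72, 74, 84}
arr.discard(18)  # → {1, 6, 53, 64, 68, 72, 74, 84}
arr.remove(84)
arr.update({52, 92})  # {1, 6, 52, 53, 64, 68, 72, 74, 92}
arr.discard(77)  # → {1, 6, 52, 53, 64, 68, 72, 74, 92}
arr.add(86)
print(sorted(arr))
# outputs [1, 6, 52, 53, 64, 68, 72, 74, 86, 92]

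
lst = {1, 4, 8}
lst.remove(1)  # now {4, 8}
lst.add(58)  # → {4, 8, 58}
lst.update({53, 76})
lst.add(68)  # {4, 8, 53, 58, 68, 76}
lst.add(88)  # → {4, 8, 53, 58, 68, 76, 88}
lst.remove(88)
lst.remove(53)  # {4, 8, 58, 68, 76}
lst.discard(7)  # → {4, 8, 58, 68, 76}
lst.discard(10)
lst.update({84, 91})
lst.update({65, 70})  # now {4, 8, 58, 65, 68, 70, 76, 84, 91}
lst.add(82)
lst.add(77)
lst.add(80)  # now {4, 8, 58, 65, 68, 70, 76, 77, 80, 82, 84, 91}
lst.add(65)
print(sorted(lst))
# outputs [4, 8, 58, 65, 68, 70, 76, 77, 80, 82, 84, 91]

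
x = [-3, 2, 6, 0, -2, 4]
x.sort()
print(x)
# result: [-3, -2, 0, 2, 4, 6]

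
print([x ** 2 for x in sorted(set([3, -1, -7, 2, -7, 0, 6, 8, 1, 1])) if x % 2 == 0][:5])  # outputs [0, 4, 36, 64]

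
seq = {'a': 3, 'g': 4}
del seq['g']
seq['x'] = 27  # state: {'a': 3, 'x': 27}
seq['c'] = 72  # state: {'a': 3, 'x': 27, 'c': 72}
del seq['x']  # {'a': 3, 'c': 72}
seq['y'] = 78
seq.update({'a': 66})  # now {'a': 66, 'c': 72, 'y': 78}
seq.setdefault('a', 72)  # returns 66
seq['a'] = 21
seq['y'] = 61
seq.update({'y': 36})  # {'a': 21, 'c': 72, 'y': 36}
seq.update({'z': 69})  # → {'a': 21, 'c': 72, 'y': 36, 'z': 69}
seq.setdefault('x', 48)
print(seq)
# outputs {'a': 21, 'c': 72, 'y': 36, 'z': 69, 'x': 48}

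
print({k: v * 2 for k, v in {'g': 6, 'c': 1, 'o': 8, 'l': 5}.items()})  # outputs {'g': 12, 'c': 2, 'o': 16, 'l': 10}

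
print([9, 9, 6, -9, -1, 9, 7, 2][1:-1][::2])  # [9, -9, 9]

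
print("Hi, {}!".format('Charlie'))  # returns Hi, Charlie!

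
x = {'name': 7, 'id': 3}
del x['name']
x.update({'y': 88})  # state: {'id': 3, 'y': 88}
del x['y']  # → {'id': 3}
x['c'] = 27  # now {'id': 3, 'c': 27}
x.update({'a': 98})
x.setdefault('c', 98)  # 27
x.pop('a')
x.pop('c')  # 27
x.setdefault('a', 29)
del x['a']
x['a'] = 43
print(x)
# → {'id': 3, 'a': 43}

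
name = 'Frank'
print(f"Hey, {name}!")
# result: Hey, Frank!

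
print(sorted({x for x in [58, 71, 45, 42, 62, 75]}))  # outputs [42, 45, 58, 62, 71, 75]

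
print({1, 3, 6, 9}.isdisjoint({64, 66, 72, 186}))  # True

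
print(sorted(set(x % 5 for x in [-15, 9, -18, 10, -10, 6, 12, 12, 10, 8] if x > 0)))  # [0, 1, 2, 3, 4]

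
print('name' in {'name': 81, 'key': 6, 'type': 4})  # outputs True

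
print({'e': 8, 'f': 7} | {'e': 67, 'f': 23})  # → {'e': 67, 'f': 23}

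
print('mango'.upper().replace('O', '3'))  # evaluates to MANG3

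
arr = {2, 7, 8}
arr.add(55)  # {2, 7, 8, 55}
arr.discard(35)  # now {2, 7, 8, 55}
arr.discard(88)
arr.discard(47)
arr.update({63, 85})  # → {2, 7, 8, 55, 63, 85}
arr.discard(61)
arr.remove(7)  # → {2, 8, 55, 63, 85}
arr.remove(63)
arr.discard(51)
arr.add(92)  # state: {2, 8, 55, 85, 92}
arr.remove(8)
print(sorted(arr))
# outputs [2, 55, 85, 92]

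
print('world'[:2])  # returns wo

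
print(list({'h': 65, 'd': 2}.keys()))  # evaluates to ['h', 'd']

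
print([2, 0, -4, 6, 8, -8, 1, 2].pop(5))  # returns -8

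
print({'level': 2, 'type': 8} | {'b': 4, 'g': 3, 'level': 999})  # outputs {'level': 999, 'type': 8, 'b': 4, 'g': 3}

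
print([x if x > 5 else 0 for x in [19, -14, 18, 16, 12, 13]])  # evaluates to [19, 0, 18, 16, 12, 13]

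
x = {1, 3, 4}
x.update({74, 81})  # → {1, 3, 4, 74, 81}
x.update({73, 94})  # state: {1, 3, 4, 73, 74, 81, 94}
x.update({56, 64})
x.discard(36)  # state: {1, 3, 4, 56, 64, 73, 74, 81, 94}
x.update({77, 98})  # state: {1, 3, 4, 56, 64, 73, 74, 77, 81, 94, 98}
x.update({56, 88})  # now {1, 3, 4, 56, 64, 73, 74, 77, 81, 88, 94, 98}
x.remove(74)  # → {1, 3, 4, 56, 64, 73, 77, 81, 88, 94, 98}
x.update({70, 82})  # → {1, 3, 4, 56, 64, 70, 73, 77, 81, 82, 88, 94, 98}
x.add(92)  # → {1, 3, 4, 56, 64, 70, 73, 77, 81, 82, 88, 92, 94, 98}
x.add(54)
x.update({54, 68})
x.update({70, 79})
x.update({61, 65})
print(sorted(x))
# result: [1, 3, 4, 54, 56, 61, 64, 65, 68, 70, 73, 77, 79, 81, 82, 88, 92, 94, 98]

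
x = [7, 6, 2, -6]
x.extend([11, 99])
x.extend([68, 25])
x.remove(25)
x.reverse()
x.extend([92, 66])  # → [68, 99, 11, -6, 2, 6, 7, 92, 66]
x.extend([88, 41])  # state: [68, 99, 11, -6, 2, 6, 7, 92, 66, 88, 41]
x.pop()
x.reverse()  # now [88, 66, 92, 7, 6, 2, -6, 11, 99, 68]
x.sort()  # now [-6, 2, 6, 7, 11, 66, 68, 88, 92, 99]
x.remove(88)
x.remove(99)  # [-6, 2, 6, 7, 11, 66, 68, 92]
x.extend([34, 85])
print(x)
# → [-6, 2, 6, 7, 11, 66, 68, 92, 34, 85]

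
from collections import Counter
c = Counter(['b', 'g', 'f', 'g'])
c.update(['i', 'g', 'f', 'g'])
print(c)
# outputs Counter({'g': 4, 'f': 2, 'b': 1, 'i': 1})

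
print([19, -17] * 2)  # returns [19, -17, 19, -17]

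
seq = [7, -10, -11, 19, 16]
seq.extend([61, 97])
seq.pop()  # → 97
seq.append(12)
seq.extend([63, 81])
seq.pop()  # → 81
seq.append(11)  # [7, -10, -11, 19, 16, 61, 12, 63, 11]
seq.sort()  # [-11, -10, 7, 11, 12, 16, 19, 61, 63]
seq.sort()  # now [-11, -10, 7, 11, 12, 16, 19, 61, 63]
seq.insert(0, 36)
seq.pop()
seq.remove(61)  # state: [36, -11, -10, 7, 11, 12, 16, 19]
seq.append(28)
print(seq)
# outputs [36, -11, -10, 7, 11, 12, 16, 19, 28]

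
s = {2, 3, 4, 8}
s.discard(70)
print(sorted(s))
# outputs [2, 3, 4, 8]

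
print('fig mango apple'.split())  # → ['fig', 'mango', 'apple']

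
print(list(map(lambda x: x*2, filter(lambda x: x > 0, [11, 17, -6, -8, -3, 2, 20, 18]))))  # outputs [22, 34, 4, 40, 36]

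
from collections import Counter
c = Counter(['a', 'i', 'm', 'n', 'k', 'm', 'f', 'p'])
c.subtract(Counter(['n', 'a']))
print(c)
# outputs Counter({'m': 2, 'i': 1, 'k': 1, 'f': 1, 'p': 1, 'a': 0, 'n': 0})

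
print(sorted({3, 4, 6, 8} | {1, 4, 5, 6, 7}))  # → [1, 3, 4, 5, 6, 7, 8]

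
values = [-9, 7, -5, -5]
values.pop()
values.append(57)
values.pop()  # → 57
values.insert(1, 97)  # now [-9, 97, 7, -5]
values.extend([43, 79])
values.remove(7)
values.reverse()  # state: [79, 43, -5, 97, -9]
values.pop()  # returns -9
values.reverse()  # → [97, -5, 43, 79]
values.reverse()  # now [79, 43, -5, 97]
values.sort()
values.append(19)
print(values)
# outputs [-5, 43, 79, 97, 19]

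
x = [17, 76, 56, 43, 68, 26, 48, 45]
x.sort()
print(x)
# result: [17, 26, 43, 45, 48, 56, 68, 76]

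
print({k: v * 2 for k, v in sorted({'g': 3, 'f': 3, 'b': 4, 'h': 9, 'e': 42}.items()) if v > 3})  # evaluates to {'b': 8, 'e': 84, 'h': 18}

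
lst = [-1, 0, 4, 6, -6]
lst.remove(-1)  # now [0, 4, 6, -6]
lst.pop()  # -6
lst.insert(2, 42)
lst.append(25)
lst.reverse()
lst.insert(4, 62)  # [25, 6, 42, 4, 62, 0]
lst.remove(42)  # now [25, 6, 4, 62, 0]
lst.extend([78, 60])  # [25, 6, 4, 62, 0, 78, 60]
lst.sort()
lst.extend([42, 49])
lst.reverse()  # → [49, 42, 78, 62, 60, 25, 6, 4, 0]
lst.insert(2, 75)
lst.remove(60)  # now [49, 42, 75, 78, 62, 25, 6, 4, 0]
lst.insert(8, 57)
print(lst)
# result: [49, 42, 75, 78, 62, 25, 6, 4, 57, 0]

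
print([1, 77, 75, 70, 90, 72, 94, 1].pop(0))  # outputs 1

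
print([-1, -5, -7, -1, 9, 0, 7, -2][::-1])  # [-2, 7, 0, 9, -1, -7, -5, -1]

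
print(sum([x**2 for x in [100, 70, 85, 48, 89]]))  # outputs 32350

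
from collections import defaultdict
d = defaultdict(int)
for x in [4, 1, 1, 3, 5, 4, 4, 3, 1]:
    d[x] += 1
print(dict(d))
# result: {4: 3, 1: 3, 3: 2, 5: 1}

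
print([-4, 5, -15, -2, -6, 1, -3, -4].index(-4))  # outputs 0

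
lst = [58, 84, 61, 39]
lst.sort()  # [39, 58, 61, 84]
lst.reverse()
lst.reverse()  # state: [39, 58, 61, 84]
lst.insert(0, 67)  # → [67, 39, 58, 61, 84]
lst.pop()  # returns 84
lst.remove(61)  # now [67, 39, 58]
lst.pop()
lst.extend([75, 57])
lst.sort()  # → [39, 57, 67, 75]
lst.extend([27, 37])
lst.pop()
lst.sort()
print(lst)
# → [27, 39, 57, 67, 75]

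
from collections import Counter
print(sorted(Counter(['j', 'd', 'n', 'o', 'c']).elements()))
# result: ['c', 'd', 'j', 'n', 'o']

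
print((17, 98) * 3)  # (17, 98, 17, 98, 17, 98)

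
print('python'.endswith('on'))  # True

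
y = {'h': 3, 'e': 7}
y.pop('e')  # 7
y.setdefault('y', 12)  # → 12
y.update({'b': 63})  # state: {'h': 3, 'y': 12, 'b': 63}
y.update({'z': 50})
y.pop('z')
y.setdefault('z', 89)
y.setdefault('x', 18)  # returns 18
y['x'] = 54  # {'h': 3, 'y': 12, 'b': 63, 'z': 89, 'x': 54}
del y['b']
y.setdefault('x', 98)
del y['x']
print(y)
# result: {'h': 3, 'y': 12, 'z': 89}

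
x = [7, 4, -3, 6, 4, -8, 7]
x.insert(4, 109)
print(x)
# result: [7, 4, -3, 6, 109, 4, -8, 7]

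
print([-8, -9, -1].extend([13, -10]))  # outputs None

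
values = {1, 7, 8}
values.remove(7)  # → {1, 8}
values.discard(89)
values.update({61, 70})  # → {1, 8, 61, 70}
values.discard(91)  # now {1, 8, 61, 70}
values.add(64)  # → {1, 8, 61, 64, 70}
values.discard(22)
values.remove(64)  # {1, 8, 61, 70}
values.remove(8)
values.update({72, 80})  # {1, 61, 70, 72, 80}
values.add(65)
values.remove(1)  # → {61, 65, 70, 72, 80}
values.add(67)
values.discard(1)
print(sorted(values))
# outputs [61, 65, 67, 70, 72, 80]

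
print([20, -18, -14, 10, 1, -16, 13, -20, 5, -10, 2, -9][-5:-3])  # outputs [-20, 5]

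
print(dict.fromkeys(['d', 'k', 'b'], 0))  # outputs {'d': 0, 'k': 0, 'b': 0}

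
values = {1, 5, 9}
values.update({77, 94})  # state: {1, 5, 9, 77, 94}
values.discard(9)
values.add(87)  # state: {1, 5, 77, 87, 94}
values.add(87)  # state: {1, 5, 77, 87, 94}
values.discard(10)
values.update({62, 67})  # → {1, 5, 62, 67, 77, 87, 94}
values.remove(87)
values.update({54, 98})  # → {1, 5, 54, 62, 67, 77, 94, 98}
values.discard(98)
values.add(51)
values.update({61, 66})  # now {1, 5, 51, 54, 61, 62, 66, 67, 77, 94}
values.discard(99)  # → {1, 5, 51, 54, 61, 62, 66, 67, 77, 94}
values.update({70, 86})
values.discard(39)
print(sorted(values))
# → [1, 5, 51, 54, 61, 62, 66, 67, 70, 77, 86, 94]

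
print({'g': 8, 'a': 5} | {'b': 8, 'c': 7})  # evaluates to {'g': 8, 'a': 5, 'b': 8, 'c': 7}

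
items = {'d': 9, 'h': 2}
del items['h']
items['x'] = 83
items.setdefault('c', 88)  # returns 88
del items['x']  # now {'d': 9, 'c': 88}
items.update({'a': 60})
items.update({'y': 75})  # {'d': 9, 'c': 88, 'a': 60, 'y': 75}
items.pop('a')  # 60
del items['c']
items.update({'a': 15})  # {'d': 9, 'y': 75, 'a': 15}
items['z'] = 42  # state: {'d': 9, 'y': 75, 'a': 15, 'z': 42}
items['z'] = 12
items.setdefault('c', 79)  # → 79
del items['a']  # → {'d': 9, 'y': 75, 'z': 12, 'c': 79}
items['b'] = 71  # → {'d': 9, 'y': 75, 'z': 12, 'c': 79, 'b': 71}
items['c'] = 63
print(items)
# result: {'d': 9, 'y': 75, 'z': 12, 'c': 63, 'b': 71}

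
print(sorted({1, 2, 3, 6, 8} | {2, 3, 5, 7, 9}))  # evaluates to [1, 2, 3, 5, 6, 7, 8, 9]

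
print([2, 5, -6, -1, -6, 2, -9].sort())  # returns None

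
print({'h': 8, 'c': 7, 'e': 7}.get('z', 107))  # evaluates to 107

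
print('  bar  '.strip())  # bar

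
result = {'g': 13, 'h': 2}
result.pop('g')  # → 13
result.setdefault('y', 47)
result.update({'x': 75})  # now {'h': 2, 'y': 47, 'x': 75}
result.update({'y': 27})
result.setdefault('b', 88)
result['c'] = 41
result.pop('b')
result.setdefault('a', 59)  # 59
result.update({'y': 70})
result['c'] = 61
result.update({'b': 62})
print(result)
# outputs {'h': 2, 'y': 70, 'x': 75, 'c': 61, 'a': 59, 'b': 62}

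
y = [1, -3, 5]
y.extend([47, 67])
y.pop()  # 67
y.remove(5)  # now [1, -3, 47]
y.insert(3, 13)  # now [1, -3, 47, 13]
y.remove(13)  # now [1, -3, 47]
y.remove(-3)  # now [1, 47]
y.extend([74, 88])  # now [1, 47, 74, 88]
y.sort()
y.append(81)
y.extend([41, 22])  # [1, 47, 74, 88, 81, 41, 22]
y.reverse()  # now [22, 41, 81, 88, 74, 47, 1]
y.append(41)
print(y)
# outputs [22, 41, 81, 88, 74, 47, 1, 41]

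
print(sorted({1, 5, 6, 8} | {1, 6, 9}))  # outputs [1, 5, 6, 8, 9]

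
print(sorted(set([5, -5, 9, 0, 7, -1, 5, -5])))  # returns [-5, -1, 0, 5, 7, 9]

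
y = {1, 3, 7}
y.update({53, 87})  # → {1, 3, 7, 53, 87}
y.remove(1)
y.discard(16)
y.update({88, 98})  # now {3, 7, 53, 87, 88, 98}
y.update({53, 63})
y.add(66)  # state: {3, 7, 53, 63, 66, 87, 88, 98}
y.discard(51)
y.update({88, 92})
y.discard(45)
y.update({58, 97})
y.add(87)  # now {3, 7, 53, 58, 63, 66, 87, 88, 92, 97, 98}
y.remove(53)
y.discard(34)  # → {3, 7, 58, 63, 66, 87, 88, 92, 97, 98}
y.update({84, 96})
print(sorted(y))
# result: [3, 7, 58, 63, 66, 84, 87, 88, 92, 96, 97, 98]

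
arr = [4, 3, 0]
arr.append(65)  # [4, 3, 0, 65]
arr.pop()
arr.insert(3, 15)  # [4, 3, 0, 15]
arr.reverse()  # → [15, 0, 3, 4]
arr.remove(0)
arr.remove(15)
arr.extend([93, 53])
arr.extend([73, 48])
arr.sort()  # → [3, 4, 48, 53, 73, 93]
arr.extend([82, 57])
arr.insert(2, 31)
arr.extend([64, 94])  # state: [3, 4, 31, 48, 53, 73, 93, 82, 57, 64, 94]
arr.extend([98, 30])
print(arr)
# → [3, 4, 31, 48, 53, 73, 93, 82, 57, 64, 94, 98, 30]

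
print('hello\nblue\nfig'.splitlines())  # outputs ['hello', 'blue', 'fig']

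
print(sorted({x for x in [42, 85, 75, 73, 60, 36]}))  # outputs [36, 42, 60, 73, 75, 85]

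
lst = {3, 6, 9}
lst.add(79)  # {3, 6, 9, 79}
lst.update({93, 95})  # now {3, 6, 9, 79, 93, 95}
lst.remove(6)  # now {3, 9, 79, 93, 95}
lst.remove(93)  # {3, 9, 79, 95}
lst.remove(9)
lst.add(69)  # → {3, 69, 79, 95}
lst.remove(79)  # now {3, 69, 95}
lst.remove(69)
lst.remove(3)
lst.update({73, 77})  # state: {73, 77, 95}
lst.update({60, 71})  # {60, 71, 73, 77, 95}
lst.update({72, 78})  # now {60, 71, 72, 73, 77, 78, 95}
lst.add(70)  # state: {60, 70, 71, 72, 73, 77, 78, 95}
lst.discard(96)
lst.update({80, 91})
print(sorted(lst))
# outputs [60, 70, 71, 72, 73, 77, 78, 80, 91, 95]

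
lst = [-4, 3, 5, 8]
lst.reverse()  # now [8, 5, 3, -4]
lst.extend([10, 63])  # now [8, 5, 3, -4, 10, 63]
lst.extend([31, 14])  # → [8, 5, 3, -4, 10, 63, 31, 14]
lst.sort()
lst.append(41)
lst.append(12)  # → [-4, 3, 5, 8, 10, 14, 31, 63, 41, 12]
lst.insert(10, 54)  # [-4, 3, 5, 8, 10, 14, 31, 63, 41, 12, 54]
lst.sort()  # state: [-4, 3, 5, 8, 10, 12, 14, 31, 41, 54, 63]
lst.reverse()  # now [63, 54, 41, 31, 14, 12, 10, 8, 5, 3, -4]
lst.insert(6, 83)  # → [63, 54, 41, 31, 14, 12, 83, 10, 8, 5, 3, -4]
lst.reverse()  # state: [-4, 3, 5, 8, 10, 83, 12, 14, 31, 41, 54, 63]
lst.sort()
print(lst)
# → [-4, 3, 5, 8, 10, 12, 14, 31, 41, 54, 63, 83]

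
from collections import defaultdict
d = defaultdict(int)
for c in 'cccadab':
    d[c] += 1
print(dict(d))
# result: {'c': 3, 'a': 2, 'd': 1, 'b': 1}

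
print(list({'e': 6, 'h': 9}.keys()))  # ['e', 'h']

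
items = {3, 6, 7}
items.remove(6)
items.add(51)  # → {3, 7, 51}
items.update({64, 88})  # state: {3, 7, 51, 64, 88}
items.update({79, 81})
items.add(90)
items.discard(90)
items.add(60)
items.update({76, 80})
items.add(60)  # {3, 7, 51, 60, 64, 76, 79, 80, 81, 88}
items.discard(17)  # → {3, 7, 51, 60, 64, 76, 79, 80, 81, 88}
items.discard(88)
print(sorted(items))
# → [3, 7, 51, 60, 64, 76, 79, 80, 81]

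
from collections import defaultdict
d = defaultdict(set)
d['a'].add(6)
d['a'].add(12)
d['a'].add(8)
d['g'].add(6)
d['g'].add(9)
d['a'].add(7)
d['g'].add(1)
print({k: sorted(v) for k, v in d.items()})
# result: {'a': [6, 7, 8, 12], 'g': [1, 6, 9]}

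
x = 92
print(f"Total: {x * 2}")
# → Total: 184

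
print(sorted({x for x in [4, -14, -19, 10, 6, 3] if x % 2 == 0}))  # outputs [-14, 4, 6, 10]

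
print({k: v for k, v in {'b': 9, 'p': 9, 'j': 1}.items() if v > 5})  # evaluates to {'b': 9, 'p': 9}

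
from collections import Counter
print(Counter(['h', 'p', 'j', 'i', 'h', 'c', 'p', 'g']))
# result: Counter({'h': 2, 'p': 2, 'j': 1, 'i': 1, 'c': 1, 'g': 1})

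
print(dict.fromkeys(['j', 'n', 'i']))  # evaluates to {'j': None, 'n': None, 'i': None}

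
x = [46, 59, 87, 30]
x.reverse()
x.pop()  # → 46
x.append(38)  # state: [30, 87, 59, 38]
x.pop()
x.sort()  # [30, 59, 87]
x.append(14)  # [30, 59, 87, 14]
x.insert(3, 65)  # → [30, 59, 87, 65, 14]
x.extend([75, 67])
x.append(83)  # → [30, 59, 87, 65, 14, 75, 67, 83]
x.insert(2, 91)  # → [30, 59, 91, 87, 65, 14, 75, 67, 83]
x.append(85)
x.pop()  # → 85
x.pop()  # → 83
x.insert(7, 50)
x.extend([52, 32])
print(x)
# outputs [30, 59, 91, 87, 65, 14, 75, 50, 67, 52, 32]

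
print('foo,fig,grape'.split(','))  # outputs ['foo', 'fig', 'grape']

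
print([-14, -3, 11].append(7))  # None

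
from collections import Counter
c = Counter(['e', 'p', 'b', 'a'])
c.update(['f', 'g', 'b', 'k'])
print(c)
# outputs Counter({'b': 2, 'e': 1, 'p': 1, 'a': 1, 'f': 1, 'g': 1, 'k': 1})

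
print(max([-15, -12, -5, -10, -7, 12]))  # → 12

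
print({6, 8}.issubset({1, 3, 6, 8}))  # True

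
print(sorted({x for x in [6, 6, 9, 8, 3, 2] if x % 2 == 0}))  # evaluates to [2, 6, 8]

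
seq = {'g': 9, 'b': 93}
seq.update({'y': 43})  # {'g': 9, 'b': 93, 'y': 43}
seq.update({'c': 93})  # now {'g': 9, 'b': 93, 'y': 43, 'c': 93}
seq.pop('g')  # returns 9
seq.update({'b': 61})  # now {'b': 61, 'y': 43, 'c': 93}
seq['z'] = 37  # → {'b': 61, 'y': 43, 'c': 93, 'z': 37}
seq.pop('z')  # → 37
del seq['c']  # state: {'b': 61, 'y': 43}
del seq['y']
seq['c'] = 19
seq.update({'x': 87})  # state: {'b': 61, 'c': 19, 'x': 87}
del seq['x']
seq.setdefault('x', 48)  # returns 48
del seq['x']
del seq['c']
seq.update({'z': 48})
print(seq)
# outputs {'b': 61, 'z': 48}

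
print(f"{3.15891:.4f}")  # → 3.1589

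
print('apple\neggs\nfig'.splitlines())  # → ['apple', 'eggs', 'fig']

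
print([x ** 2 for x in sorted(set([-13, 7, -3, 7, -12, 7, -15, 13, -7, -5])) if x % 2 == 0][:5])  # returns [144]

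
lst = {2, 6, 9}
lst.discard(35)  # {2, 6, 9}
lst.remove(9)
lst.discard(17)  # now {2, 6}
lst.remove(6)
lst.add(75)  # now {2, 75}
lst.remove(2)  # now {75}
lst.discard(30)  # {75}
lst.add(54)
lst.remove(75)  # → {54}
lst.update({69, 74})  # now {54, 69, 74}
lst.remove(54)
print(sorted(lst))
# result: [69, 74]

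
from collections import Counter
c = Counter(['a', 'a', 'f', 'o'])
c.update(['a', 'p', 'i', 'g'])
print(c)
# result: Counter({'a': 3, 'f': 1, 'o': 1, 'p': 1, 'i': 1, 'g': 1})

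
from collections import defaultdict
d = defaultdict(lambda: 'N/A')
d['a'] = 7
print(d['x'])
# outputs N/A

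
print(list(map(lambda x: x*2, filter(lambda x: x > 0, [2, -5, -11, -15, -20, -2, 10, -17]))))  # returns [4, 20]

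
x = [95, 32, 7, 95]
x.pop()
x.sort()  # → [7, 32, 95]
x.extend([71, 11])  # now [7, 32, 95, 71, 11]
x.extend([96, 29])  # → [7, 32, 95, 71, 11, 96, 29]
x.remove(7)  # [32, 95, 71, 11, 96, 29]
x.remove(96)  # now [32, 95, 71, 11, 29]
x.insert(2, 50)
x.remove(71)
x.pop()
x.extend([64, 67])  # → [32, 95, 50, 11, 64, 67]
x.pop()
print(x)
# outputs [32, 95, 50, 11, 64]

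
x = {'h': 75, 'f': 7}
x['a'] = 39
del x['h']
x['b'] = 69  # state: {'f': 7, 'a': 39, 'b': 69}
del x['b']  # {'f': 7, 'a': 39}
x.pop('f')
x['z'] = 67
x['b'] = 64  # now {'a': 39, 'z': 67, 'b': 64}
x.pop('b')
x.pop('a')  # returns 39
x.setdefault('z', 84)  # 67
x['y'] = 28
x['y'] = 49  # {'z': 67, 'y': 49}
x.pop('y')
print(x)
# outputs {'z': 67}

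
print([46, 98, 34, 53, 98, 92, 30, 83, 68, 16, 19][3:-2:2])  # [53, 92, 83]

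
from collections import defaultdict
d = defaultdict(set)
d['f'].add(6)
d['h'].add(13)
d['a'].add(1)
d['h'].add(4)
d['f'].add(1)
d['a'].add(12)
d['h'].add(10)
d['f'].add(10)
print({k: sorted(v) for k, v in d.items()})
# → {'f': [1, 6, 10], 'h': [4, 10, 13], 'a': [1, 12]}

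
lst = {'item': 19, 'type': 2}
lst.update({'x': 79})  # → {'item': 19, 'type': 2, 'x': 79}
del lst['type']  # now {'item': 19, 'x': 79}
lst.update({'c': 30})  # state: {'item': 19, 'x': 79, 'c': 30}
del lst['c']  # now {'item': 19, 'x': 79}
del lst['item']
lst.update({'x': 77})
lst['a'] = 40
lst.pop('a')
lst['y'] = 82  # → {'x': 77, 'y': 82}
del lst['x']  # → {'y': 82}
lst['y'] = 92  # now {'y': 92}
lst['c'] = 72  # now {'y': 92, 'c': 72}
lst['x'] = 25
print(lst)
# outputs {'y': 92, 'c': 72, 'x': 25}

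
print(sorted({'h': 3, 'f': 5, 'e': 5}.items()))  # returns [('e', 5), ('f', 5), ('h', 3)]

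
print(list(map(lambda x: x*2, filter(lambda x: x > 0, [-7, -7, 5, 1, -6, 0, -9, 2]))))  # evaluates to [10, 2, 4]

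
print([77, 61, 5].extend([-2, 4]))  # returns None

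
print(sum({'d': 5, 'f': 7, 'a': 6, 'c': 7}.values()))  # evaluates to 25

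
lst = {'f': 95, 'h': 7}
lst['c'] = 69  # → {'f': 95, 'h': 7, 'c': 69}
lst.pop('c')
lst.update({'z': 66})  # {'f': 95, 'h': 7, 'z': 66}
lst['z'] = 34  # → {'f': 95, 'h': 7, 'z': 34}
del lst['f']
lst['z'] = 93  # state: {'h': 7, 'z': 93}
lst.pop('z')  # 93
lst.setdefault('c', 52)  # 52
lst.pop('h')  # 7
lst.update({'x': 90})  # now {'c': 52, 'x': 90}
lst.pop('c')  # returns 52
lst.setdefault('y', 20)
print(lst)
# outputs {'x': 90, 'y': 20}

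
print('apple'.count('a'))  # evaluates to 1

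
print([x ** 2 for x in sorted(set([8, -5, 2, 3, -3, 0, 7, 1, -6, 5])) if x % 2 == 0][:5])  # [36, 0, 4, 64]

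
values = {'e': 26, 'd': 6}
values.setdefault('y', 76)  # 76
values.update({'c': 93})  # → {'e': 26, 'd': 6, 'y': 76, 'c': 93}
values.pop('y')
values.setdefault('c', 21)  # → 93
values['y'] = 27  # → {'e': 26, 'd': 6, 'c': 93, 'y': 27}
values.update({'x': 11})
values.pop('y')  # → 27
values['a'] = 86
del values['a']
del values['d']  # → {'e': 26, 'c': 93, 'x': 11}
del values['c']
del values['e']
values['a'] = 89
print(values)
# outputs {'x': 11, 'a': 89}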